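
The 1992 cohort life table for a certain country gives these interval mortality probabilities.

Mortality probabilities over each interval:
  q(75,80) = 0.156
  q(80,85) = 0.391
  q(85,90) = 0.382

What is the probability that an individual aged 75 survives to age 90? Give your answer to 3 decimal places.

0.318

Survival from 75 to 90 is the product of surviving each interval: (1 − 0.156) × (1 − 0.391) × (1 − 0.382).
= 0.844 × 0.609 × 0.618 = 0.317650.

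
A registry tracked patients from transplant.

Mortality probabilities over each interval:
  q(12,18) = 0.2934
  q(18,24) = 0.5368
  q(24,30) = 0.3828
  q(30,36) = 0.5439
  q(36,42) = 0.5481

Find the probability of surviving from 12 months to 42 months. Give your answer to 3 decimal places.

Chaining the interval survival probabilities: (1 − 0.2934) × (1 − 0.5368) × (1 − 0.3828) × (1 − 0.5439) × (1 − 0.5481).
= 0.7066 × 0.4632 × 0.6172 × 0.4561 × 0.4519 = 0.041636.

0.042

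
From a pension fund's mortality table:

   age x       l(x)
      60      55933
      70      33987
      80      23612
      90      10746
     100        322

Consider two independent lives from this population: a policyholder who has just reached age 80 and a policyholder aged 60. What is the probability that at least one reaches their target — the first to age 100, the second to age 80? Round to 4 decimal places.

0.4300

p₁ = l(100)/l(80) = 322/23612 = 0.013637; p₂ = l(80)/l(60) = 23612/55933 = 0.422148.
P(at least one) = 1 − (1−p₁)(1−p₂) = 1 − 0.986363 × 0.577852 = 0.430028.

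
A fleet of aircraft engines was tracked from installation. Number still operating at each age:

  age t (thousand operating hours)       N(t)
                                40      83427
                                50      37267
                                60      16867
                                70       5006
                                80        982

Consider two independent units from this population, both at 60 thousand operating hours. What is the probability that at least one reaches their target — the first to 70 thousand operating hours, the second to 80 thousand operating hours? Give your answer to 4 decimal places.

0.3377

p₁ = N(70)/N(60) = 5006/16867 = 0.296793; p₂ = N(80)/N(60) = 982/16867 = 0.058220.
P(at least one) = 1 − (1−p₁)(1−p₂) = 1 − 0.703207 × 0.941780 = 0.337734.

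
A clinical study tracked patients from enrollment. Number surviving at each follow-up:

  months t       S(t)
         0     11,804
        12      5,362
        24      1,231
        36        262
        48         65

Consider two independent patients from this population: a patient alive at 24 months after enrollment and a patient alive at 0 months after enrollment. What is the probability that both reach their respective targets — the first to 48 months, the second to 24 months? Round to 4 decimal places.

p₁ = S(48)/S(24) = 65/1,231 = 0.052803; p₂ = S(24)/S(0) = 1,231/11,804 = 0.104287.
P(both) = p₁ × p₂ = 0.052803 × 0.104287 = 0.005507.

0.0055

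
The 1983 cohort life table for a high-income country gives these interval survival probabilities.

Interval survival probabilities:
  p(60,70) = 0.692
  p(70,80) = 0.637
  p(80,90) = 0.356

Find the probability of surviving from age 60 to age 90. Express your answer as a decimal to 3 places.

P(survive 60→90) = 0.692 × 0.637 × 0.356.
= 0.156926.

0.157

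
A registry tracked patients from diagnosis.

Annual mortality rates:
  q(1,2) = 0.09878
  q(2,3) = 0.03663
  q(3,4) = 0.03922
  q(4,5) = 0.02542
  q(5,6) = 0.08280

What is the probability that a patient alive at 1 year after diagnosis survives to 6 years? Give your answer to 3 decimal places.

0.746

P(survive 1→6) = (1 − 0.09878) × (1 − 0.03663) × (1 − 0.03922) × (1 − 0.02542) × (1 − 0.08280).
= 0.90122 × 0.96337 × 0.96078 × 0.97458 × 0.91720 = 0.745640.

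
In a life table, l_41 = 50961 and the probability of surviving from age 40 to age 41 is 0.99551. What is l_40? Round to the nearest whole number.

l_40 = l_41 / p = 50961 / 0.99551 = 51191.

51191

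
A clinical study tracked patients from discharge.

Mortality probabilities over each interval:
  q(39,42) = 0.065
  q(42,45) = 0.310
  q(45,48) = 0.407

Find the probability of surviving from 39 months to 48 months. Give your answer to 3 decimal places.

0.383

Survival from 39 to 48 is the product of surviving each interval: (1 − 0.065) × (1 − 0.310) × (1 − 0.407).
= 0.935 × 0.690 × 0.593 = 0.382574.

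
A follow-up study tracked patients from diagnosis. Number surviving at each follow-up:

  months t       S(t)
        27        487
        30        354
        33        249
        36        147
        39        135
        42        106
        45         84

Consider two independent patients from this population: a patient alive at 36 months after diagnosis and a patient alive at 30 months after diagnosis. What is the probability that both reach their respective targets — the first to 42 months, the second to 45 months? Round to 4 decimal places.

0.1711

p₁ = S(42)/S(36) = 106/147 = 0.721088; p₂ = S(45)/S(30) = 84/354 = 0.237288.
P(both) = p₁ × p₂ = 0.721088 × 0.237288 = 0.171106.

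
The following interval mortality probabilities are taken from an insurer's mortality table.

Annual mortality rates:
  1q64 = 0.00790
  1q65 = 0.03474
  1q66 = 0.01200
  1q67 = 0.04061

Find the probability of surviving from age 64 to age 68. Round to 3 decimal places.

4p64 = (1 − 0.00790) × (1 − 0.03474) × (1 − 0.01200) × (1 − 0.04061).
= 0.99210 × 0.96526 × 0.98800 × 0.95939 = 0.907720.

0.908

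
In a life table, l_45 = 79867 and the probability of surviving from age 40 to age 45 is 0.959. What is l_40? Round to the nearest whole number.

l_40 = l_45 / p = 79867 / 0.959 = 83282.

83282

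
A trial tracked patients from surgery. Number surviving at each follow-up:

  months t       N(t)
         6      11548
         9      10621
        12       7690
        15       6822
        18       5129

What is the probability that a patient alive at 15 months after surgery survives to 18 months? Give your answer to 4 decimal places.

The conditional survival probability is N(18)/N(15) = 5129/6822 = 0.751832.

0.7518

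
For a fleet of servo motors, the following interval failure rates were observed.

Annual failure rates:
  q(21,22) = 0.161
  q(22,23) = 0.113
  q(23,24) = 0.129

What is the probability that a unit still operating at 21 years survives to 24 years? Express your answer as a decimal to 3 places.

The overall survival probability is (1 − 0.161) × (1 − 0.113) × (1 − 0.129).
= 0.839 × 0.887 × 0.871 = 0.648192.

0.648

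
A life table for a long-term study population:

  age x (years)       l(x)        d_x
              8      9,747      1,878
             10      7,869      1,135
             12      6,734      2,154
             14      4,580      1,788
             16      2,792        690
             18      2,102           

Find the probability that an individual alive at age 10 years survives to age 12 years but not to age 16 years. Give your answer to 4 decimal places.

This is the probability of reaching 12 but not 16, conditional on being alive at 10: (l(12) − l(16)) / l(10).
= (6,734 − 2,792) / 7,869 = 3,942 / 7,869 = 0.500953.

0.5010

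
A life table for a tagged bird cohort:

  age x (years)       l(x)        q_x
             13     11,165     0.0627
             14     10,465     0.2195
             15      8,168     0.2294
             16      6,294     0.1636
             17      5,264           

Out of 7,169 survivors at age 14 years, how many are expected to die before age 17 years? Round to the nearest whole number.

3563

The relevant probability is 1 − 5,264/10,465 = 0.496990.
Expected number = 7,169 × 0.496990 = 3563.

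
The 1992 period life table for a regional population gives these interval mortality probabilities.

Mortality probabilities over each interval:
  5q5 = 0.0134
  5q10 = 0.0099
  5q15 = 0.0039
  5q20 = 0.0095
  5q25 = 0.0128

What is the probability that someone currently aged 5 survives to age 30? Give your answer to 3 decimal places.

25p5 = (1 − 0.0134) × (1 − 0.0099) × (1 − 0.0039) × (1 − 0.0095) × (1 − 0.0128).
= 0.9866 × 0.9901 × 0.9961 × 0.9905 × 0.9872 = 0.951443.

0.951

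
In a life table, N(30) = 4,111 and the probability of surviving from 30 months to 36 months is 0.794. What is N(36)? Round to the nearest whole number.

N(36) = N(30) × p = 4,111 × 0.794 = 3264.

3264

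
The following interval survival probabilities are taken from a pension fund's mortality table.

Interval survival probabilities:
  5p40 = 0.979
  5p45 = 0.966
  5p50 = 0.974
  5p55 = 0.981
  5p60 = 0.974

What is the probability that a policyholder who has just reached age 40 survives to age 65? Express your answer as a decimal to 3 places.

Chaining the interval survival probabilities: 0.979 × 0.966 × 0.974 × 0.981 × 0.974.
= 0.880130.

0.880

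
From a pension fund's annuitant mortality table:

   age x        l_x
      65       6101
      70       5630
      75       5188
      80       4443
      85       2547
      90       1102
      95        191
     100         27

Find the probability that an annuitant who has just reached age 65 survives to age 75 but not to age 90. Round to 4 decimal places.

0.6697

We want 10|15q65 = (l_75 − l_90)/l_65.
This is the probability of reaching 75 but not 90, conditional on being alive at 65: (l_75 − l_90) / l_65.
= (5188 − 1102) / 6101 = 4086 / 6101 = 0.669726.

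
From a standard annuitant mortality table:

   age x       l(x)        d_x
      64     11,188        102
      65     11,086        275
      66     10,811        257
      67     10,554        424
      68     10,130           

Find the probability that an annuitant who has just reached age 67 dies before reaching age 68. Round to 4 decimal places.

P(die before 68 | alive at 67) = 1 − l(68)/l(67) = 1 − 10,130/10,554 = (424)/10,554 = 0.040174.

0.0402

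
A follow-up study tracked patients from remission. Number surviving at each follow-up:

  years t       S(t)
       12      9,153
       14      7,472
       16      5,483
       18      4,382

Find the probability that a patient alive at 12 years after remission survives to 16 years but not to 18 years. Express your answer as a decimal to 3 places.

This is the probability of reaching 16 but not 18, conditional on being alive at 12: (S(16) − S(18)) / S(12).
= (5,483 − 4,382) / 9,153 = 1,101 / 9,153 = 0.120288.

0.120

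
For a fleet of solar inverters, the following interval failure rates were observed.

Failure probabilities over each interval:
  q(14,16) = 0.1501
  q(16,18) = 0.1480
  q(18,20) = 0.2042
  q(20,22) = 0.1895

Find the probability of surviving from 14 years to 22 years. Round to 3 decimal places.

0.467

Survival from 14 to 22 is the product of surviving each interval: (1 − 0.1501) × (1 − 0.1480) × (1 − 0.2042) × (1 − 0.1895).
= 0.8499 × 0.8520 × 0.7958 × 0.8105 = 0.467051.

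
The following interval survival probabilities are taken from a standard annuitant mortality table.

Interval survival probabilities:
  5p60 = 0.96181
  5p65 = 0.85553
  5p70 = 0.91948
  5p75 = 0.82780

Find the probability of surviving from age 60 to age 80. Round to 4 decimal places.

20p60 = 0.96181 × 0.85553 × 0.91948 × 0.82780.
= 0.626314.

0.6263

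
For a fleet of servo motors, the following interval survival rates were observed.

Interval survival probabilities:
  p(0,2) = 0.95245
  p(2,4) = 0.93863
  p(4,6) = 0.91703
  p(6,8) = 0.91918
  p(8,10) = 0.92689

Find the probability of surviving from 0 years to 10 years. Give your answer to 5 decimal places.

P(survive 0→10) = 0.95245 × 0.93863 × 0.91703 × 0.91918 × 0.92689.
= 0.698472.

0.69847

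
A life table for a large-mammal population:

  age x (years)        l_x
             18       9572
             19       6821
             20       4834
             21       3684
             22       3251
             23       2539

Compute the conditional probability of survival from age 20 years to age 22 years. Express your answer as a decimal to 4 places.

The conditional survival probability is l_22/l_20 = 3251/4834 = 0.672528.

0.6725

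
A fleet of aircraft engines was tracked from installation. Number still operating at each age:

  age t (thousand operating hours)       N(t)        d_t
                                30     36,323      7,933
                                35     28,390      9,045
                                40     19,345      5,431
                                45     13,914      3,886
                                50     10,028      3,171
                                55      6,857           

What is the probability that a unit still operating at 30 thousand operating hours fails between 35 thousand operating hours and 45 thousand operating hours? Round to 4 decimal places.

0.3985

This is the probability of reaching 35 but not 45, conditional on being operational at 30: (N(35) − N(45)) / N(30).
= (28,390 − 13,914) / 36,323 = 14,476 / 36,323 = 0.398535.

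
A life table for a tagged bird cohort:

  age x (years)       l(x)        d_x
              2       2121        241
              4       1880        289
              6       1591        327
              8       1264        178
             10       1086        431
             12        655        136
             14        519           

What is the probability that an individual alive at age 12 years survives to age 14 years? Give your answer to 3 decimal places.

The conditional survival probability is l(14)/l(12) = 519/655 = 0.792366.

0.792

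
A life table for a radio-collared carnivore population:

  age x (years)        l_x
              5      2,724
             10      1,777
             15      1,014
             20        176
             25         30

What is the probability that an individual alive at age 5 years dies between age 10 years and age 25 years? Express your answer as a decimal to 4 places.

0.6413

This is the probability of reaching 10 but not 25, conditional on being alive at 5: (l_10 − l_25) / l_5.
= (1,777 − 30) / 2,724 = 1,747 / 2,724 = 0.641336.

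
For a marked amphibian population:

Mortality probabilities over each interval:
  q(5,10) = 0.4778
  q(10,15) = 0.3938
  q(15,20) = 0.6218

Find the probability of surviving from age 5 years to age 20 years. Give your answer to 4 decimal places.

Chaining the interval survival probabilities: (1 − 0.4778) × (1 − 0.3938) × (1 − 0.6218).
= 0.5222 × 0.6062 × 0.3782 = 0.119722.

0.1197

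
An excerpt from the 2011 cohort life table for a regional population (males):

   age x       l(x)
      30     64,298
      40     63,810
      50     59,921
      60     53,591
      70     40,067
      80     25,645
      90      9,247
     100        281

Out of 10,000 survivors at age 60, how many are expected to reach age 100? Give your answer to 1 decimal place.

The relevant probability is 281/53,591 = 0.005243.
Expected number = 10,000 × 0.005243 = 52.4.

52.4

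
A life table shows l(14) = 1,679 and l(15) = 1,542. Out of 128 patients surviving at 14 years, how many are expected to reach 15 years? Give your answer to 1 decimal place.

117.6

The relevant probability is 1,542/1,679 = 0.918404.
Expected number = 128 × 0.918404 = 117.6.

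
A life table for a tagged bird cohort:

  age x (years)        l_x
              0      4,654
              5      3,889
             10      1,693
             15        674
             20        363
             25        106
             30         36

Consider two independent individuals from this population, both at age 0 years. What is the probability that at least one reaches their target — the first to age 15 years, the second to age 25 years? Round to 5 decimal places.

p₁ = l_15/l_0 = 674/4,654 = 0.144822; p₂ = l_25/l_0 = 106/4,654 = 0.022776.
P(at least one) = 1 − (1−p₁)(1−p₂) = 1 − 0.855178 × 0.977224 = 0.164300.

0.16430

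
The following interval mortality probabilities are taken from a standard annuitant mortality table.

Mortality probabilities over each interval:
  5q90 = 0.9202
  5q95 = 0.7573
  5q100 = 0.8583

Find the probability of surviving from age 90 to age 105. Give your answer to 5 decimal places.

15p90 = (1 − 0.9202) × (1 − 0.7573) × (1 − 0.8583).
= 0.0798 × 0.2427 × 0.1417 = 0.002744.

0.00274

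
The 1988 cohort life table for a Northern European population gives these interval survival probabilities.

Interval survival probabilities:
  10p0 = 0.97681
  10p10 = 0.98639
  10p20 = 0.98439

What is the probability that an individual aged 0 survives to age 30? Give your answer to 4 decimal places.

0.9485

Chaining the interval survival probabilities: 0.97681 × 0.98639 × 0.98439.
= 0.948475.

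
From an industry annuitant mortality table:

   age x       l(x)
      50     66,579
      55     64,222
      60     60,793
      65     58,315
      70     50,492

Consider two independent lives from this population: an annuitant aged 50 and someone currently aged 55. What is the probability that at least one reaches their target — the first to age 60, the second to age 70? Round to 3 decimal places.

p₁ = l(60)/l(50) = 60,793/66,579 = 0.913096; p₂ = l(70)/l(55) = 50,492/64,222 = 0.786210.
P(at least one) = 1 − (1−p₁)(1−p₂) = 1 − 0.086904 × 0.213790 = 0.981421.

0.981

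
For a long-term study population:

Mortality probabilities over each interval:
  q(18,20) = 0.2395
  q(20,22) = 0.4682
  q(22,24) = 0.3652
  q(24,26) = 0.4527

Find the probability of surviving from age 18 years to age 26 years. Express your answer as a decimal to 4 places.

Chaining the interval survival probabilities: (1 − 0.2395) × (1 − 0.4682) × (1 − 0.3652) × (1 − 0.4527).
= 0.7605 × 0.5318 × 0.6348 × 0.5473 = 0.140511.

0.1405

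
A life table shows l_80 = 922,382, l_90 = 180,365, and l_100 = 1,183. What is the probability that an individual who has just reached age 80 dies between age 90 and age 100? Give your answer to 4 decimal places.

This is the probability of reaching 90 but not 100, conditional on being alive at 80: (l_90 − l_100) / l_80.
= (180,365 − 1,183) / 922,382 = 179,182 / 922,382 = 0.194260.

0.1943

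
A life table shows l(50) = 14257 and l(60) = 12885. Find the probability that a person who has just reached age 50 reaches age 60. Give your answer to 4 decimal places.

0.9038

The conditional survival probability is l(60)/l(50) = 12885/14257 = 0.903767.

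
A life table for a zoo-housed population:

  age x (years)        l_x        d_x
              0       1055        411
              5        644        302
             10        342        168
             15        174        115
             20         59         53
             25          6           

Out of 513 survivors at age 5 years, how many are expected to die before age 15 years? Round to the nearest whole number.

374

The relevant probability is 1 − 174/644 = 0.729814.
Expected number = 513 × 0.729814 = 374.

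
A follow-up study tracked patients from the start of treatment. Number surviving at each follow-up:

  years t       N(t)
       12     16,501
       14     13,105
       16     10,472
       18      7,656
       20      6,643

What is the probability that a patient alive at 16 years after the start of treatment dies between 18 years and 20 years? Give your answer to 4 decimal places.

This is the probability of reaching 18 but not 20, conditional on being alive at 16: (N(18) − N(20)) / N(16).
= (7,656 − 6,643) / 10,472 = 1,013 / 10,472 = 0.096734.

0.0967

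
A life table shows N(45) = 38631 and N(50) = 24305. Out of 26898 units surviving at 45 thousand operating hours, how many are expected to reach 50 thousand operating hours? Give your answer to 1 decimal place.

16923.1

The relevant probability is 24305/38631 = 0.629158.
Expected number = 26898 × 0.629158 = 16923.1.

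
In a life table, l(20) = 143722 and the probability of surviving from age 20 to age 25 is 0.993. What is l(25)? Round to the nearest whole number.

142716

l(25) = l(20) × p = 143722 × 0.993 = 142716.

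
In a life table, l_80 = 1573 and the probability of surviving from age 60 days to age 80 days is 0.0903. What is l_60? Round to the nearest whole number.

17420

l_60 = l_80 / p = 1573 / 0.0903 = 17420.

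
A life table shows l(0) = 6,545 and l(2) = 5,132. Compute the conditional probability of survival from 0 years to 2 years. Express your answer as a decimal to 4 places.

The conditional survival probability is l(2)/l(0) = 5,132/6,545 = 0.784110.

0.7841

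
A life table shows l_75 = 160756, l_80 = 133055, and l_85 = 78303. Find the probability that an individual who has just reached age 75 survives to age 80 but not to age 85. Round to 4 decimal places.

We want 5|5q75 = (l_80 − l_85)/l_75.
This is the probability of reaching 80 but not 85, conditional on being alive at 75: (l_80 − l_85) / l_75.
= (133055 − 78303) / 160756 = 54752 / 160756 = 0.340591.

0.3406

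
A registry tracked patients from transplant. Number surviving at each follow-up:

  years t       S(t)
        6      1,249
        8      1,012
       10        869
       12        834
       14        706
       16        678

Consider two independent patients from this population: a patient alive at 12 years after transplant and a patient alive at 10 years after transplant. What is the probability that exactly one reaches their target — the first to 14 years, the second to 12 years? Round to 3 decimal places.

0.181

p₁ = S(14)/S(12) = 706/834 = 0.846523; p₂ = S(12)/S(10) = 834/869 = 0.959724.
P(exactly one) = p₁(1−p₂) + (1−p₁)p₂ = 0.034095 + 0.147296 = 0.181390.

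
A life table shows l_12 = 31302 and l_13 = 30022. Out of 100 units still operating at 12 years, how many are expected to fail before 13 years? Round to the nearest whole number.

The relevant probability is 1 − 30022/31302 = 0.040892.
Expected number = 100 × 0.040892 = 4.

4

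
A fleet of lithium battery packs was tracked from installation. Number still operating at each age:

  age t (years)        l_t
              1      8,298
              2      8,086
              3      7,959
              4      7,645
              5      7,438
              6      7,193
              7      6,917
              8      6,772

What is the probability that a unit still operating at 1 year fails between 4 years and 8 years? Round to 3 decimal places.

This is the probability of reaching 4 but not 8, conditional on being operational at 1: (l_4 − l_8) / l_1.
= (7,645 − 6,772) / 8,298 = 873 / 8,298 = 0.105206.

0.105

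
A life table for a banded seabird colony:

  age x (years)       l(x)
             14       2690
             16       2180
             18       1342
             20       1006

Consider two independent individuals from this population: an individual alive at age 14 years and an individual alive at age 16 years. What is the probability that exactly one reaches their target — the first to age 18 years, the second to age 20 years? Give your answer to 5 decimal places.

p₁ = l(18)/l(14) = 1342/2690 = 0.498885; p₂ = l(20)/l(16) = 1006/2180 = 0.461468.
P(exactly one) = p₁(1−p₂) + (1−p₁)p₂ = 0.268666 + 0.231249 = 0.499914.

0.49991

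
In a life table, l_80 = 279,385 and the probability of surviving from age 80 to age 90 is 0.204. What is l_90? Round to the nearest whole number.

l_90 = l_80 × p = 279,385 × 0.204 = 56995.

56995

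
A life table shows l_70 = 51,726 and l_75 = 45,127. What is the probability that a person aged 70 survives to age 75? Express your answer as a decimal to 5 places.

0.87242

The conditional survival probability is l_75/l_70 = 45,127/51,726 = 0.872424.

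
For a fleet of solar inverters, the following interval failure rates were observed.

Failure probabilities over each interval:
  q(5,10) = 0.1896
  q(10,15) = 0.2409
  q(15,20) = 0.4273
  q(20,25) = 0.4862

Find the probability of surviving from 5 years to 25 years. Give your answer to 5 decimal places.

0.18102

Chaining the interval survival probabilities: (1 − 0.1896) × (1 − 0.2409) × (1 − 0.4273) × (1 − 0.4862).
= 0.8104 × 0.7591 × 0.5727 × 0.5138 = 0.181017.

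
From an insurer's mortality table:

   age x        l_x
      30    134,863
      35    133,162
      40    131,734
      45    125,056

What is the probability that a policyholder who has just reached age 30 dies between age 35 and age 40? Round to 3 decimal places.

0.011

We want 5|5q30 = (l_35 − l_40)/l_30.
This is the probability of reaching 35 but not 40, conditional on being alive at 30: (l_35 − l_40) / l_30.
= (133,162 − 131,734) / 134,863 = 1,428 / 134,863 = 0.010589.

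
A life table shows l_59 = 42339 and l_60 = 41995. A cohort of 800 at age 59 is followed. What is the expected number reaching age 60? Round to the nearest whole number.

794

The relevant probability is 41995/42339 = 0.991875.
Expected number = 800 × 0.991875 = 794.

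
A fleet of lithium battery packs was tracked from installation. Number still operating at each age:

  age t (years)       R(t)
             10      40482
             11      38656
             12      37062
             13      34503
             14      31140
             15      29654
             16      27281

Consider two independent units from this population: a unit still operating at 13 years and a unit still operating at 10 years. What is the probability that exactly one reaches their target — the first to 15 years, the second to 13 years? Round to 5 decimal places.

p₁ = R(15)/R(13) = 29654/34503 = 0.859461; p₂ = R(13)/R(10) = 34503/40482 = 0.852305.
P(exactly one) = p₁(1−p₂) + (1−p₁)p₂ = 0.126938 + 0.119782 = 0.246720.

0.24672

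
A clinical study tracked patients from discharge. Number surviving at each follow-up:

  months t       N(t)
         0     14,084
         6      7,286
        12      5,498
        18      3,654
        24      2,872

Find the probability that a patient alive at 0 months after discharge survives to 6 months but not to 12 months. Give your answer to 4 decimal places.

This is the probability of reaching 6 but not 12, conditional on being alive at 0: (N(6) − N(12)) / N(0).
= (7,286 − 5,498) / 14,084 = 1,788 / 14,084 = 0.126953.

0.1270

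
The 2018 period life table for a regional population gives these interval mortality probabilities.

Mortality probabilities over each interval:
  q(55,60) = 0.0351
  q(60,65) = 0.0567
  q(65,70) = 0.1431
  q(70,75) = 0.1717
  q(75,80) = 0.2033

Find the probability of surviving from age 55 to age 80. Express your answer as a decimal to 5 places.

Chaining the interval survival probabilities: (1 − 0.0351) × (1 − 0.0567) × (1 − 0.1431) × (1 − 0.1717) × (1 − 0.2033).
= 0.9649 × 0.9433 × 0.8569 × 0.8283 × 0.7967 = 0.514689.

0.51469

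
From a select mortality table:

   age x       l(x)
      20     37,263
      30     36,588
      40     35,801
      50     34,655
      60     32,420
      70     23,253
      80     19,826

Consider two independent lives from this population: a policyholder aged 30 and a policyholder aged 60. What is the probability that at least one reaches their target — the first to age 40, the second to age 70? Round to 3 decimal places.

p₁ = l(40)/l(30) = 35,801/36,588 = 0.978490; p₂ = l(70)/l(60) = 23,253/32,420 = 0.717242.
P(at least one) = 1 − (1−p₁)(1−p₂) = 1 − 0.021510 × 0.282758 = 0.993918.

0.994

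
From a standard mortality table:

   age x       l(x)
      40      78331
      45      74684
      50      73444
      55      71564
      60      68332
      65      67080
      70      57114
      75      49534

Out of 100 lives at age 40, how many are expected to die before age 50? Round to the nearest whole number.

6

The relevant probability is 1 − 73444/78331 = 0.062389.
Expected number = 100 × 0.062389 = 6.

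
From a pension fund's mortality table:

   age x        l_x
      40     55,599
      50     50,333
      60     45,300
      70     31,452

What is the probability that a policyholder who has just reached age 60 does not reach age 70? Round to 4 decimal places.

P(die before 70 | alive at 60) = 1 − l_70/l_60 = 1 − 31,452/45,300 = (13,848)/45,300 = 0.305695.

0.3057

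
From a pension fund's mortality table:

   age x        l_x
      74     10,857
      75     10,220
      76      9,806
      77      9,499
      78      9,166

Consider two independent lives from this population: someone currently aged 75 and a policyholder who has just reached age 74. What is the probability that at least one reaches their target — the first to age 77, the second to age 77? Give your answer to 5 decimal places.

p₁ = l_77/l_75 = 9,499/10,220 = 0.929452; p₂ = l_77/l_74 = 9,499/10,857 = 0.874919.
P(at least one) = 1 − (1−p₁)(1−p₂) = 1 − 0.070548 × 0.125081 = 0.991176.

0.99118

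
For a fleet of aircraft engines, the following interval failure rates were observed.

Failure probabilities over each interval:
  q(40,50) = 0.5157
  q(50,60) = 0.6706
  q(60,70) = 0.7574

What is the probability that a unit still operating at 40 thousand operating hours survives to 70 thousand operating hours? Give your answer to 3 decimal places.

Chaining the interval survival probabilities: (1 − 0.5157) × (1 − 0.6706) × (1 − 0.7574).
= 0.4843 × 0.3294 × 0.2426 = 0.038702.

0.039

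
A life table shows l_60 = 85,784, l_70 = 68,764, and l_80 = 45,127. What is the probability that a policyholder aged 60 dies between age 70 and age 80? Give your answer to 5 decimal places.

We want 10|10q60 = (l_70 − l_80)/l_60.
This is the probability of reaching 70 but not 80, conditional on being alive at 60: (l_70 − l_80) / l_60.
= (68,764 − 45,127) / 85,784 = 23,637 / 85,784 = 0.275541.

0.27554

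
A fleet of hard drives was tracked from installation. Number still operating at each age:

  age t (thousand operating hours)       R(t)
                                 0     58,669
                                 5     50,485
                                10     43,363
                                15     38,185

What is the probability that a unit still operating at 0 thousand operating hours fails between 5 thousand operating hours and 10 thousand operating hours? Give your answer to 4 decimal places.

This is the probability of reaching 5 but not 10, conditional on being operational at 0: (R(5) − R(10)) / R(0).
= (50,485 − 43,363) / 58,669 = 7,122 / 58,669 = 0.121393.

0.1214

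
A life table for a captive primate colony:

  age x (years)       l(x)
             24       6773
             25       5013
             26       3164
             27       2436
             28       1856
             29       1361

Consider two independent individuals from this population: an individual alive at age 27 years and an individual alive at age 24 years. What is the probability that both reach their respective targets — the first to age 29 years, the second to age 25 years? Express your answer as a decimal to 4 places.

0.4135

p₁ = l(29)/l(27) = 1361/2436 = 0.558703; p₂ = l(25)/l(24) = 5013/6773 = 0.740145.
P(both) = p₁ × p₂ = 0.558703 × 0.740145 = 0.413521.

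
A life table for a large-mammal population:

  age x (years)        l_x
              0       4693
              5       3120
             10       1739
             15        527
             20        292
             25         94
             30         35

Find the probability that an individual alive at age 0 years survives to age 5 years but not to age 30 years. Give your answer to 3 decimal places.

0.657

This is the probability of reaching 5 but not 30, conditional on being alive at 0: (l_5 − l_30) / l_0.
= (3120 − 35) / 4693 = 3085 / 4693 = 0.657362.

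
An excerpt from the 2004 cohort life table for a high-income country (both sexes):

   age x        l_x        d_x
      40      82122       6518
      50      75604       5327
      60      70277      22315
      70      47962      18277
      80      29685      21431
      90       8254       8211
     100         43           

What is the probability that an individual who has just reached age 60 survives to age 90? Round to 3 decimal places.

We want 30p60 = l_90/l_60.
The conditional survival probability is l_90/l_60 = 8254/70277 = 0.117450.

0.117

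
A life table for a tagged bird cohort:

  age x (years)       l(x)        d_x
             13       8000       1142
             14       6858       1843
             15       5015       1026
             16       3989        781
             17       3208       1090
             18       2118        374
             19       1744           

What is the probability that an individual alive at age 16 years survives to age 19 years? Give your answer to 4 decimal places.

The conditional survival probability is l(19)/l(16) = 1744/3989 = 0.437202.

0.4372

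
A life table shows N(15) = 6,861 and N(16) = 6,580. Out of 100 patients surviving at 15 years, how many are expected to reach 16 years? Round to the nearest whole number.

96

The relevant probability is 6,580/6,861 = 0.959044.
Expected number = 100 × 0.959044 = 96.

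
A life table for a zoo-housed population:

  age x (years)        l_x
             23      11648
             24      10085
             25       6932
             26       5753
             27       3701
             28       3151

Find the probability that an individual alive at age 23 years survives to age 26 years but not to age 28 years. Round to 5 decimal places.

0.22339

This is the probability of reaching 26 but not 28, conditional on being alive at 23: (l_26 − l_28) / l_23.
= (5753 − 3151) / 11648 = 2602 / 11648 = 0.223386.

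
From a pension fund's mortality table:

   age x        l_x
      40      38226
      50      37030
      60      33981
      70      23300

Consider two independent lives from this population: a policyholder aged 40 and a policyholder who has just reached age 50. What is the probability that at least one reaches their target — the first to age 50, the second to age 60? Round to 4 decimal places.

0.9974

p₁ = l_50/l_40 = 37030/38226 = 0.968712; p₂ = l_60/l_50 = 33981/37030 = 0.917661.
P(at least one) = 1 − (1−p₁)(1−p₂) = 1 − 0.031288 × 0.082339 = 0.997424.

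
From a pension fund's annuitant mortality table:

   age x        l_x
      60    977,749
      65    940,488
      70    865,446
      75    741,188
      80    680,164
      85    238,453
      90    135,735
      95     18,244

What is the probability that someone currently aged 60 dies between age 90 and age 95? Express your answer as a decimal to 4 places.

We want 30|5q60 = (l_90 − l_95)/l_60.
This is the probability of reaching 90 but not 95, conditional on being alive at 60: (l_90 − l_95) / l_60.
= (135,735 − 18,244) / 977,749 = 117,491 / 977,749 = 0.120165.

0.1202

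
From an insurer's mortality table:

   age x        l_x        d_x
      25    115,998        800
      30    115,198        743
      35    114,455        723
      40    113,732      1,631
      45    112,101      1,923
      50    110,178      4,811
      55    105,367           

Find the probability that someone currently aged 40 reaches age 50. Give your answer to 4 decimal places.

0.9688

The conditional survival probability is l_50/l_40 = 110,178/113,732 = 0.968751.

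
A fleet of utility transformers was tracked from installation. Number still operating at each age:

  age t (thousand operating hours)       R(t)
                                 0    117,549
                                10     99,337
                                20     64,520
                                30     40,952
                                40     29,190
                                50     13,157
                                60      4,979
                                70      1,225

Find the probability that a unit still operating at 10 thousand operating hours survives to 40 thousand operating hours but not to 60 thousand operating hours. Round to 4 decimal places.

This is the probability of reaching 40 but not 60, conditional on being operational at 10: (R(40) − R(60)) / R(10).
= (29,190 − 4,979) / 99,337 = 24,211 / 99,337 = 0.243726.

0.2437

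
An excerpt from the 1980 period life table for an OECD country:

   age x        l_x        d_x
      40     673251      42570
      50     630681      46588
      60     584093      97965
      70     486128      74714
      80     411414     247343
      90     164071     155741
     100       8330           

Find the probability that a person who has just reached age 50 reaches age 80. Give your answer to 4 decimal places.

0.6523

We want 30p50 = l_80/l_50.
The conditional survival probability is l_80/l_50 = 411414/630681 = 0.652333.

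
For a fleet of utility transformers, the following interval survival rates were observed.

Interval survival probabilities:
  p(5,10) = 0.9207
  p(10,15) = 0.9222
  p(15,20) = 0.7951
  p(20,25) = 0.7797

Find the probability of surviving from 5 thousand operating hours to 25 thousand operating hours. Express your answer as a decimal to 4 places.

The overall survival probability is 0.9207 × 0.9222 × 0.7951 × 0.7797.
= 0.526372.

0.5264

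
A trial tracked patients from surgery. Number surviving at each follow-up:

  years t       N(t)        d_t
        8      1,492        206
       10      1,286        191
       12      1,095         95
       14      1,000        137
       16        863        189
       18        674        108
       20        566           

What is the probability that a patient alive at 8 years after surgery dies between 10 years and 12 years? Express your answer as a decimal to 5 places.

This is the probability of reaching 10 but not 12, conditional on being alive at 8: (N(10) − N(12)) / N(8).
= (1,286 − 1,095) / 1,492 = 191 / 1,492 = 0.128016.

0.12802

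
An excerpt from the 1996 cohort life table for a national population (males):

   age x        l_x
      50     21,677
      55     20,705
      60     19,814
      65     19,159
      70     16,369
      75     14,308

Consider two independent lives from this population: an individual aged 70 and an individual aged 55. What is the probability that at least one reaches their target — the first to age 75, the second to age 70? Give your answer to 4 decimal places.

0.9736

p₁ = l_75/l_70 = 14,308/16,369 = 0.874091; p₂ = l_70/l_55 = 16,369/20,705 = 0.790582.
P(at least one) = 1 − (1−p₁)(1−p₂) = 1 − 0.125909 × 0.209418 = 0.973632.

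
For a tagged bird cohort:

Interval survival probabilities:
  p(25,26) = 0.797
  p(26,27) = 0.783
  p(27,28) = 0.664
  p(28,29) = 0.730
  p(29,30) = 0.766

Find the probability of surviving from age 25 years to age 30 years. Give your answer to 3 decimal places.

0.232

Survival from 25 to 30 is the product of surviving each interval: 0.797 × 0.783 × 0.664 × 0.730 × 0.766.
= 0.231707.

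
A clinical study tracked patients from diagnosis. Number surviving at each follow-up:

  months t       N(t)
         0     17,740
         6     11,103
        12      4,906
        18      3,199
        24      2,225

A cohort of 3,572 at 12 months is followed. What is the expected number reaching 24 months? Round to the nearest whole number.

The relevant probability is 2,225/4,906 = 0.453526.
Expected number = 3,572 × 0.453526 = 1620.

1620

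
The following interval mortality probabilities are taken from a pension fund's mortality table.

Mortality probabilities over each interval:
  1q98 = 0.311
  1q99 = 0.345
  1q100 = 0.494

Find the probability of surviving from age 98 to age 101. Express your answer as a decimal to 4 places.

0.2284

Chaining the interval survival probabilities: (1 − 0.311) × (1 − 0.345) × (1 − 0.494).
= 0.689 × 0.655 × 0.506 = 0.228355.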